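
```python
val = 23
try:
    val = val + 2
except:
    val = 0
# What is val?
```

Step-by-step execution trace:
1. val starts at 23.
2. try: `val = val + 2` → val = 25. No exception raised.
3. `except` is skipped.
Result: 25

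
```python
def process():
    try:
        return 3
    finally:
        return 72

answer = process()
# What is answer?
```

Step-by-step execution trace:
1. `process()` enters try: `return 3` sets pending return value 3.
2. Before returning, `finally: return 72` runs and overrides the pending return.
3. process() returns 72 → answer = 72.
Result: 72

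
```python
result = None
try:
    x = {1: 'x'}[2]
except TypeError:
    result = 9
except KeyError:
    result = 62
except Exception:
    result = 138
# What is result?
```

Step-by-step execution trace:
1. `x = {1: 'x'}[2]` raises KeyError.
2. `except TypeError` does not match KeyError; skipped.
3. `except KeyError` matches → result = 62.
4. Remaining except clauses are skipped.
Result: 62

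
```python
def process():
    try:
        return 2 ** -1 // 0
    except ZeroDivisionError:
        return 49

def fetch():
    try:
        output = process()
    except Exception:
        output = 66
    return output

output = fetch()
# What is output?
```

Step-by-step execution trace:
1. `fetch()` calls `process()`.
2. In process: `2 ** -1 // 0` raises ZeroDivisionError; `except ZeroDivisionError` catches it → returns 49.
3. In fetch: `output = process()` → output = 49. No exception reaches fetch.
4. `except Exception` is skipped; fetch returns 49.
5. output = 49.
Result: 49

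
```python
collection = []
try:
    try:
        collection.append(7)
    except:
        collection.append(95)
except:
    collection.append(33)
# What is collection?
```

Step-by-step execution trace:
1. Inner try: `collection.append(7)` → collection = [7]. No exception raised.
2. Inner `except` is skipped.
3. Inner try completes normally; outer `except` is skipped.
Result: [7]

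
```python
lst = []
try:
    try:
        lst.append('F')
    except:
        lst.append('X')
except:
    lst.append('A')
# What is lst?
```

Step-by-step execution trace:
1. Inner try: `lst.append('F')` → lst = ['F']. No exception raised.
2. Inner `except` is skipped.
3. Inner try completes normally; outer `except` is skipped.
Result: ['F']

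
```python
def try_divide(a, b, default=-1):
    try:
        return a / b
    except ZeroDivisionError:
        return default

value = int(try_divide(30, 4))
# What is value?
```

Step-by-step execution trace:
1. `try_divide(30, 4)` enters try: `return 30 / 4` → returns 7.5. No exception raised.
2. `except ZeroDivisionError` is skipped.
3. `int(7.5)` → 7 → value = 7.
Result: 7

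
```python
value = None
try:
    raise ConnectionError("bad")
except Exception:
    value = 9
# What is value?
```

Step-by-step execution trace:
1. `raise ConnectionError(...)` raises ConnectionError.
2. `except Exception` matches (ConnectionError is a subclass of Exception) → value = 9.
Result: 9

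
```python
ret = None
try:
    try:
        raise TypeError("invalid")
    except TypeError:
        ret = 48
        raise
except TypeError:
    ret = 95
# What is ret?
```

Step-by-step execution trace:
1. Inner try: `raise TypeError("invalid")` raises TypeError.
2. Inner `except TypeError` matches → ret = 48.
3. bare `raise` re-raises the same TypeError.
4. Outer `except TypeError` matches → ret = 95.
Result: 95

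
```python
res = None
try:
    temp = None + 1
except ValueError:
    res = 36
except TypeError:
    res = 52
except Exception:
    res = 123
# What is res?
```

Step-by-step execution trace:
1. `temp = None + 1` raises TypeError.
2. `except ValueError` does not match TypeError; skipped.
3. `except TypeError` matches → res = 52.
4. Remaining except clauses are skipped.
Result: 52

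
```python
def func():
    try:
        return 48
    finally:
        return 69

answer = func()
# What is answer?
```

Step-by-step execution trace:
1. `func()` enters try: `return 48` sets pending return value 48.
2. Before returning, `finally: return 69` runs and overrides the pending return.
3. func() returns 69 → answer = 69.
Result: 69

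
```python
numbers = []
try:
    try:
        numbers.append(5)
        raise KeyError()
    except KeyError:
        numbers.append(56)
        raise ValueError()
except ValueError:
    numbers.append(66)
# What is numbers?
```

Step-by-step execution trace:
1. Inner try: `numbers.append(5)` → numbers = [5].
2. `raise KeyError()` raises KeyError.
3. Inner `except KeyError` matches → `numbers.append(56)` → numbers = [5, 56].
4. `raise ValueError()` raises ValueError; propagates to outer try.
5. Outer `except ValueError` matches → `numbers.append(66)` → numbers = [5, 56, 66].
Result: [5, 56, 66]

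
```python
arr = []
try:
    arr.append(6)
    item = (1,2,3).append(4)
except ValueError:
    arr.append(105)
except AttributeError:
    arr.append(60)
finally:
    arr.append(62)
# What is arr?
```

Step-by-step execution trace:
1. try: `arr.append(6)` → arr = [6].
2. `item = (1,2,3).append(4)` raises AttributeError.
3. `except ValueError` does not match AttributeError; skipped.
4. `except AttributeError` matches → `arr.append(60)` → arr = [6, 60].
5. finally always runs: `arr.append(62)` → arr = [6, 60, 62].
Result: [6, 60, 62]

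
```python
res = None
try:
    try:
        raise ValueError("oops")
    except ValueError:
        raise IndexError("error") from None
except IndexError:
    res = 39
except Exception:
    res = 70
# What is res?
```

Step-by-step execution trace:
1. Inner try raises ValueError; inner `except ValueError` catches it.
2. `raise IndexError(...) from None` raises IndexError (from None suppresses __context__, but the active exception is still IndexError).
3. Outer `except IndexError` matches → res = 39.
4. `except Exception` is not reached.
Result: 39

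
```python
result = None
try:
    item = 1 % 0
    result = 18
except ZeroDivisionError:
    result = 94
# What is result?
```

Step-by-step execution trace:
1. `item = 1 % 0` raises ZeroDivisionError.
2. `result = 18` is not reached.
3. `except ZeroDivisionError` matches → result = 94.
Result: 94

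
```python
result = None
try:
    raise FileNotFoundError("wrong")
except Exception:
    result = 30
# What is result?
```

Step-by-step execution trace:
1. `raise FileNotFoundError(...)` raises FileNotFoundError.
2. `except Exception` matches (FileNotFoundError is a subclass of Exception) → result = 30.
Result: 30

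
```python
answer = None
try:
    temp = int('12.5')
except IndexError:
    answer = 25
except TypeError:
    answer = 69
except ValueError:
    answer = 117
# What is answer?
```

Step-by-step execution trace:
1. `temp = int('12.5')` raises ValueError.
2. `except IndexError` does not match ValueError; skipped.
3. `except TypeError` does not match ValueError; skipped.
4. `except ValueError` matches → answer = 117.
Result: 117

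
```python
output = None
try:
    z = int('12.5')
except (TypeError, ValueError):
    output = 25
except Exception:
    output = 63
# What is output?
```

Step-by-step execution trace:
1. `z = int('12.5')` raises ValueError.
2. `except (TypeError, ValueError)` matches (ValueError is in the tuple) → output = 25.
3. `except Exception` is not reached.
Result: 25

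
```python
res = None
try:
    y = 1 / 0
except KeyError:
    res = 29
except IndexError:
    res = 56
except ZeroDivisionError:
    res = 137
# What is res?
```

Step-by-step execution trace:
1. `y = 1 / 0` raises ZeroDivisionError.
2. `except KeyError` does not match ZeroDivisionError; skipped.
3. `except IndexError` does not match ZeroDivisionError; skipped.
4. `except ZeroDivisionError` matches → res = 137.
Result: 137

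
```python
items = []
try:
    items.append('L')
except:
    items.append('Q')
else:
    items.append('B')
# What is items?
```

Step-by-step execution trace:
1. try: `items.append('L')` → items = ['L']. No exception raised.
2. `except` is skipped.
3. `else` runs (try completed without exception): `items.append('B')` → items = ['L', 'B'].
Result: ['L', 'B']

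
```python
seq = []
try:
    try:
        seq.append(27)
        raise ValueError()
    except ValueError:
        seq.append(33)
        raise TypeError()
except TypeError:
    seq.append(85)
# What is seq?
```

Step-by-step execution trace:
1. Inner try: `seq.append(27)` → seq = [27].
2. `raise ValueError()` raises ValueError.
3. Inner `except ValueError` matches → `seq.append(33)` → seq = [27, 33].
4. `raise TypeError()` raises TypeError; propagates to outer try.
5. Outer `except TypeError` matches → `seq.append(85)` → seq = [27, 33, 85].
Result: [27, 33, 85]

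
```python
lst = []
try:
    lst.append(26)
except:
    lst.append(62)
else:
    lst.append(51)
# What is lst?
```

Step-by-step execution trace:
1. try: `lst.append(26)` → lst = [26]. No exception raised.
2. `except` is skipped.
3. `else` runs (try completed without exception): `lst.append(51)` → lst = [26, 51].
Result: [26, 51]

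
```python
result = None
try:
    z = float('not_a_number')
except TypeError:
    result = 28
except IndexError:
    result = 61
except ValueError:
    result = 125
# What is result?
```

Step-by-step execution trace:
1. `z = float('not_a_number')` raises ValueError.
2. `except TypeError` does not match ValueError; skipped.
3. `except IndexError` does not match ValueError; skipped.
4. `except ValueError` matches → result = 125.
Result: 125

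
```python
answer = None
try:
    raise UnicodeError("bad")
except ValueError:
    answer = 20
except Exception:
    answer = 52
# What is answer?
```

Step-by-step execution trace:
1. `raise UnicodeError(...)` raises UnicodeError.
2. `except ValueError` matches (UnicodeError is a subclass of ValueError) → answer = 20.
3. `except Exception` is not reached.
Result: 20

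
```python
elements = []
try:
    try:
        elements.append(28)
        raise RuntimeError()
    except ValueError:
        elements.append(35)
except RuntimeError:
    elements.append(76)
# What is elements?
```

Step-by-step execution trace:
1. Inner try: `elements.append(28)` → elements = [28].
2. `raise RuntimeError()` raises RuntimeError.
3. Inner `except ValueError` does not match RuntimeError; exception propagates to outer try.
4. Outer `except RuntimeError` matches → `elements.append(76)` → elements = [28, 76].
Result: [28, 76]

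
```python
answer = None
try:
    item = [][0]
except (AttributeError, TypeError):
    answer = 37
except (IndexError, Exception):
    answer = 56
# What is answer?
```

Step-by-step execution trace:
1. `item = [][0]` raises IndexError.
2. `except (AttributeError, TypeError)` does not match IndexError; skipped.
3. `except (IndexError, Exception)` matches (IndexError is in the tuple) → answer = 56.
Result: 56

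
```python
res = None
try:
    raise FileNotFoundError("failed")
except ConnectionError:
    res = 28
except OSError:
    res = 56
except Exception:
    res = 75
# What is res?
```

Step-by-step execution trace:
1. `raise FileNotFoundError(...)` raises FileNotFoundError.
2. `except ConnectionError` does not match (FileNotFoundError is not a subclass of ConnectionError); skipped.
3. `except OSError` matches (FileNotFoundError is a subclass of OSError) → res = 56.
4. `except Exception` is not reached.
Result: 56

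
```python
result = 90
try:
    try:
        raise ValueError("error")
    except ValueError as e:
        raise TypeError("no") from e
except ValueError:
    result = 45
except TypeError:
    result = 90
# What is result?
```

Step-by-step execution trace:
1. Inner try raises ValueError; inner `except ValueError as e` catches it.
2. `raise TypeError(...) from e` raises TypeError (ValueError is attached as __cause__, but only TypeError is active).
3. Outer `except ValueError` does not match TypeError; skipped.
4. Outer `except TypeError` matches → result = 90.
Result: 90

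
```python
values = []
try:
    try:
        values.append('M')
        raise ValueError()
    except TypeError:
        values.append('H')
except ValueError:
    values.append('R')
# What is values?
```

Step-by-step execution trace:
1. Inner try: `values.append('M')` → values = ['M'].
2. `raise ValueError()` raises ValueError.
3. Inner `except TypeError` does not match ValueError; exception propagates to outer try.
4. Outer `except ValueError` matches → `values.append('R')` → values = ['M', 'R'].
Result: ['M', 'R']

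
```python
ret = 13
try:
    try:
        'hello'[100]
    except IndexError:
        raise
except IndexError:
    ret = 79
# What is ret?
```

Step-by-step execution trace:
1. Inner try: `'hello'[100]` raises IndexError.
2. Inner `except IndexError` matches; bare `raise` re-raises the same IndexError.
3. Outer `except IndexError` matches → ret = 79.
Result: 79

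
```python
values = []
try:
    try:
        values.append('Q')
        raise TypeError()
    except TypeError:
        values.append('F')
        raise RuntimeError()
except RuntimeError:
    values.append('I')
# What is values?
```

Step-by-step execution trace:
1. Inner try: `values.append('Q')` → values = ['Q'].
2. `raise TypeError()` raises TypeError.
3. Inner `except TypeError` matches → `values.append('F')` → values = ['Q', 'F'].
4. `raise RuntimeError()` raises RuntimeError; propagates to outer try.
5. Outer `except RuntimeError` matches → `values.append('I')` → values = ['Q', 'F', 'I'].
Result: ['Q', 'F', 'I']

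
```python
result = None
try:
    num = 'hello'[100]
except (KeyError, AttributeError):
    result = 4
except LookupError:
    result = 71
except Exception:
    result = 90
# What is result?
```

Step-by-step execution trace:
1. `num = 'hello'[100]` raises IndexError.
2. `except (KeyError, AttributeError)` does not match IndexError; skipped.
3. `except LookupError` matches (IndexError is a subclass of LookupError) → result = 71.
4. `except Exception` is not reached.
Result: 71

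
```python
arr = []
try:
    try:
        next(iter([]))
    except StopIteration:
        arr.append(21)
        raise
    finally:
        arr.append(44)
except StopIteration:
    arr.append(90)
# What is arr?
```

Step-by-step execution trace:
1. Inner try: `next(iter([]))` raises StopIteration.
2. Inner `except StopIteration` matches → `arr.append(21)` → arr = [21].
3. bare `raise` re-raises StopIteration.
4. Inner `finally` runs during unwinding: `arr.append(44)` → arr = [21, 44].
5. Outer `except StopIteration` matches → `arr.append(90)` → arr = [21, 44, 90].
Result: [21, 44, 90]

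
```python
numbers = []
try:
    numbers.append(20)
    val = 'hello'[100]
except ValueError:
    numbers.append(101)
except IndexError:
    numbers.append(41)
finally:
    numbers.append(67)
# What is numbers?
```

Step-by-step execution trace:
1. try: `numbers.append(20)` → numbers = [20].
2. `val = 'hello'[100]` raises IndexError.
3. `except ValueError` does not match IndexError; skipped.
4. `except IndexError` matches → `numbers.append(41)` → numbers = [20, 41].
5. finally always runs: `numbers.append(67)` → numbers = [20, 41, 67].
Result: [20, 41, 67]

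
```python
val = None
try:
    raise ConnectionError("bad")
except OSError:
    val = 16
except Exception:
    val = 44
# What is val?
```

Step-by-step execution trace:
1. `raise ConnectionError(...)` raises ConnectionError.
2. `except OSError` matches (ConnectionError is a subclass of OSError) → val = 16.
3. `except Exception` is not reached.
Result: 16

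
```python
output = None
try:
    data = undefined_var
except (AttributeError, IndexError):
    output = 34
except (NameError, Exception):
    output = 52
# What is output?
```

Step-by-step execution trace:
1. `data = undefined_var` raises NameError.
2. `except (AttributeError, IndexError)` does not match NameError; skipped.
3. `except (NameError, Exception)` matches (NameError is in the tuple) → output = 52.
Result: 52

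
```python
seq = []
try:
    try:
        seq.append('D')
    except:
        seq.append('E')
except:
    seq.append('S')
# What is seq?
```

Step-by-step execution trace:
1. Inner try: `seq.append('D')` → seq = ['D']. No exception raised.
2. Inner `except` is skipped.
3. Inner try completes normally; outer `except` is skipped.
Result: ['D']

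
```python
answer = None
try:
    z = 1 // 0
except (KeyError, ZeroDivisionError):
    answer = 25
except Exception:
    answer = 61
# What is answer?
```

Step-by-step execution trace:
1. `z = 1 // 0` raises ZeroDivisionError.
2. `except (KeyError, ZeroDivisionError)` matches (ZeroDivisionError is in the tuple) → answer = 25.
3. `except Exception` is not reached.
Result: 25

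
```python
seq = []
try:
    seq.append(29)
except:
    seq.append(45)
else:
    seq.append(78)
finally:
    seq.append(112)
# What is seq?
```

Step-by-step execution trace:
1. try: `seq.append(29)` → seq = [29]. No exception raised.
2. `except` is skipped.
3. `else` runs: `seq.append(78)` → seq = [29, 78].
4. `finally` always runs: `seq.append(112)` → seq = [29, 78, 112].
Result: [29, 78, 112]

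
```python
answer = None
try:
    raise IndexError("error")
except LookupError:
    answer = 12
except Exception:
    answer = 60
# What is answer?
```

Step-by-step execution trace:
1. `raise IndexError(...)` raises IndexError.
2. `except LookupError` matches (IndexError is a subclass of LookupError) → answer = 12.
3. `except Exception` is not reached.
Result: 12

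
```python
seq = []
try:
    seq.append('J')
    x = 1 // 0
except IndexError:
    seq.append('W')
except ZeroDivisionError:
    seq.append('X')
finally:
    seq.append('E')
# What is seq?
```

Step-by-step execution trace:
1. try: `seq.append('J')` → seq = ['J'].
2. `x = 1 // 0` raises ZeroDivisionError.
3. `except IndexError` does not match ZeroDivisionError; skipped.
4. `except ZeroDivisionError` matches → `seq.append('X')` → seq = ['J', 'X'].
5. finally always runs: `seq.append('E')` → seq = ['J', 'X', 'E'].
Result: ['J', 'X', 'E']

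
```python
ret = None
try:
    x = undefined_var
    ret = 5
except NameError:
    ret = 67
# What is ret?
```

Step-by-step execution trace:
1. `x = undefined_var` raises NameError.
2. `ret = 5` is not reached.
3. `except NameError` matches → ret = 67.
Result: 67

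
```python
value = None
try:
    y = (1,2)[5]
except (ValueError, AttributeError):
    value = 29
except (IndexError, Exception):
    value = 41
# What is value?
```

Step-by-step execution trace:
1. `y = (1,2)[5]` raises IndexError.
2. `except (ValueError, AttributeError)` does not match IndexError; skipped.
3. `except (IndexError, Exception)` matches (IndexError is in the tuple) → value = 41.
Result: 41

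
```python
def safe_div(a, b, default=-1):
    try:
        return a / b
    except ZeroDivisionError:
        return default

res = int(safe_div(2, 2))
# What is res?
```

Step-by-step execution trace:
1. `safe_div(2, 2)` enters try: `return 2 / 2` → returns 1.0. No exception raised.
2. `except ZeroDivisionError` is skipped.
3. `int(1.0)` → 1 → res = 1.
Result: 1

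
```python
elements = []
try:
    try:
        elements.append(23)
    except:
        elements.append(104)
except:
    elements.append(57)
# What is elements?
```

Step-by-step execution trace:
1. Inner try: `elements.append(23)` → elements = [23]. No exception raised.
2. Inner `except` is skipped.
3. Inner try completes normally; outer `except` is skipped.
Result: [23]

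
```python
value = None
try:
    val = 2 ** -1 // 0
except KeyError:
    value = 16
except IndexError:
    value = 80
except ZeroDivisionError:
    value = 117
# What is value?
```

Step-by-step execution trace:
1. `val = 2 ** -1 // 0` raises ZeroDivisionError.
2. `except KeyError` does not match ZeroDivisionError; skipped.
3. `except IndexError` does not match ZeroDivisionError; skipped.
4. `except ZeroDivisionError` matches → value = 117.
Result: 117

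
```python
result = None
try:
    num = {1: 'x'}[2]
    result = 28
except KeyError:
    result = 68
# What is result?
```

Step-by-step execution trace:
1. `num = {1: 'x'}[2]` raises KeyError.
2. `result = 28` is not reached.
3. `except KeyError` matches → result = 68.
Result: 68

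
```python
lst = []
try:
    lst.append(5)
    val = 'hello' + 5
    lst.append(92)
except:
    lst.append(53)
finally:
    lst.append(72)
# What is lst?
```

Step-by-step execution trace:
1. try: `lst.append(5)` → lst = [5].
2. `val = 'hello' + 5` raises TypeError; `lst.append(92)` is not reached.
3. bare `except` matches → `lst.append(53)` → lst = [5, 53].
4. finally always runs: `lst.append(72)` → lst = [5, 53, 72].
Result: [5, 53, 72]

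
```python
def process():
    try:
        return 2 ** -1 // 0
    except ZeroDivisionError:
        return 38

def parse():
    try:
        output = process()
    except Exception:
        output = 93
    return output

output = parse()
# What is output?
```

Step-by-step execution trace:
1. `parse()` calls `process()`.
2. In process: `2 ** -1 // 0` raises ZeroDivisionError; `except ZeroDivisionError` catches it → returns 38.
3. In parse: `output = process()` → output = 38. No exception reaches parse.
4. `except Exception` is skipped; parse returns 38.
5. output = 38.
Result: 38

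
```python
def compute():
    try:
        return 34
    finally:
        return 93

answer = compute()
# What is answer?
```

Step-by-step execution trace:
1. `compute()` enters try: `return 34` sets pending return value 34.
2. Before returning, `finally: return 93` runs and overrides the pending return.
3. compute() returns 93 → answer = 93.
Result: 93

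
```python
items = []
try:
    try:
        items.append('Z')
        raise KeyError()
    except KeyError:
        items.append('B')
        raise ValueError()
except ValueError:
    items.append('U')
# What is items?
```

Step-by-step execution trace:
1. Inner try: `items.append('Z')` → items = ['Z'].
2. `raise KeyError()` raises KeyError.
3. Inner `except KeyError` matches → `items.append('B')` → items = ['Z', 'B'].
4. `raise ValueError()` raises ValueError; propagates to outer try.
5. Outer `except ValueError` matches → `items.append('U')` → items = ['Z', 'B', 'U'].
Result: ['Z', 'B', 'U']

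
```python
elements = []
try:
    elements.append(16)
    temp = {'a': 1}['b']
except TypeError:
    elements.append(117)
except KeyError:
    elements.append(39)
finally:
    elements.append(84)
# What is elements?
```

Step-by-step execution trace:
1. try: `elements.append(16)` → elements = [16].
2. `temp = {'a': 1}['b']` raises KeyError.
3. `except TypeError` does not match KeyError; skipped.
4. `except KeyError` matches → `elements.append(39)` → elements = [16, 39].
5. finally always runs: `elements.append(84)` → elements = [16, 39, 84].
Result: [16, 39, 84]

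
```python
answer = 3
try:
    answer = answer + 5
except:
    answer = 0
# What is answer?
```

Step-by-step execution trace:
1. answer starts at 3.
2. try: `answer = answer + 5` → answer = 8. No exception raised.
3. `except` is skipped.
Result: 8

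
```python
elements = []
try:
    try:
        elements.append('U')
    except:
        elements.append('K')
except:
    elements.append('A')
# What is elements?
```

Step-by-step execution trace:
1. Inner try: `elements.append('U')` → elements = ['U']. No exception raised.
2. Inner `except` is skipped.
3. Inner try completes normally; outer `except` is skipped.
Result: ['U']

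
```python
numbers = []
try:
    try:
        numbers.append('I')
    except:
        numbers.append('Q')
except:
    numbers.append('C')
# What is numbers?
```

Step-by-step execution trace:
1. Inner try: `numbers.append('I')` → numbers = ['I']. No exception raised.
2. Inner `except` is skipped.
3. Inner try completes normally; outer `except` is skipped.
Result: ['I']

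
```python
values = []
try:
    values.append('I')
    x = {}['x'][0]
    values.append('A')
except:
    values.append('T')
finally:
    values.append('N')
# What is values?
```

Step-by-step execution trace:
1. try: `values.append('I')` → values = ['I'].
2. `x = {}['x'][0]` raises KeyError; `values.append('A')` is not reached.
3. bare `except` matches → `values.append('T')` → values = ['I', 'T'].
4. finally always runs: `values.append('N')` → values = ['I', 'T', 'N'].
Result: ['I', 'T', 'N']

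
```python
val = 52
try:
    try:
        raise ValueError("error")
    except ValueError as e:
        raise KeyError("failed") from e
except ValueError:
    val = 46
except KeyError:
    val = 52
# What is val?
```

Step-by-step execution trace:
1. Inner try raises ValueError; inner `except ValueError as e` catches it.
2. `raise KeyError(...) from e` raises KeyError (ValueError is attached as __cause__, but only KeyError is active).
3. Outer `except ValueError` does not match KeyError; skipped.
4. Outer `except KeyError` matches → val = 52.
Result: 52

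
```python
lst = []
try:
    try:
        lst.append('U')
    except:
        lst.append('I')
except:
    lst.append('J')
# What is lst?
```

Step-by-step execution trace:
1. Inner try: `lst.append('U')` → lst = ['U']. No exception raised.
2. Inner `except` is skipped.
3. Inner try completes normally; outer `except` is skipped.
Result: ['U']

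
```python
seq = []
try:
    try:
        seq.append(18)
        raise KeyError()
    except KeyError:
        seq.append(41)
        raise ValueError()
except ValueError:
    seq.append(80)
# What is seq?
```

Step-by-step execution trace:
1. Inner try: `seq.append(18)` → seq = [18].
2. `raise KeyError()` raises KeyError.
3. Inner `except KeyError` matches → `seq.append(41)` → seq = [18, 41].
4. `raise ValueError()` raises ValueError; propagates to outer try.
5. Outer `except ValueError` matches → `seq.append(80)` → seq = [18, 41, 80].
Result: [18, 41, 80]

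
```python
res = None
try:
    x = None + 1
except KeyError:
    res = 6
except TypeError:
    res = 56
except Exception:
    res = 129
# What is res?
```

Step-by-step execution trace:
1. `x = None + 1` raises TypeError.
2. `except KeyError` does not match TypeError; skipped.
3. `except TypeError` matches → res = 56.
4. Remaining except clauses are skipped.
Result: 56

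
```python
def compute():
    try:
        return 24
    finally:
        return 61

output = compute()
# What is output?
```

Step-by-step execution trace:
1. `compute()` enters try: `return 24` sets pending return value 24.
2. Before returning, `finally: return 61` runs and overrides the pending return.
3. compute() returns 61 → output = 61.
Result: 61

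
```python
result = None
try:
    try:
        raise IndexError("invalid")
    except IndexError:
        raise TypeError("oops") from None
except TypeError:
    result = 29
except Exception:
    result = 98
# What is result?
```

Step-by-step execution trace:
1. Inner try raises IndexError; inner `except IndexError` catches it.
2. `raise TypeError(...) from None` raises TypeError (from None suppresses __context__, but the active exception is still TypeError).
3. Outer `except TypeError` matches → result = 29.
4. `except Exception` is not reached.
Result: 29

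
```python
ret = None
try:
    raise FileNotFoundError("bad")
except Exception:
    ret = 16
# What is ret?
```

Step-by-step execution trace:
1. `raise FileNotFoundError(...)` raises FileNotFoundError.
2. `except Exception` matches (FileNotFoundError is a subclass of Exception) → ret = 16.
Result: 16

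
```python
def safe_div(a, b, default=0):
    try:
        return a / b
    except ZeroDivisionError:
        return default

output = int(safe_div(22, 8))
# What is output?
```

Step-by-step execution trace:
1. `safe_div(22, 8)` enters try: `return 22 / 8` → returns 2.75. No exception raised.
2. `except ZeroDivisionError` is skipped.
3. `int(2.75)` → 2 → output = 2.
Result: 2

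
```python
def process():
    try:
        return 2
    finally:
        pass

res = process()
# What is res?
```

Step-by-step execution trace:
1. `process()` enters try: `return 2` sets pending return value 2.
2. Before returning, `finally: pass` runs (no effect).
3. process() returns 2 → res = 2.
Result: 2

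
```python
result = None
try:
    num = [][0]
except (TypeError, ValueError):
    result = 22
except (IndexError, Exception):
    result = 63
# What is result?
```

Step-by-step execution trace:
1. `num = [][0]` raises IndexError.
2. `except (TypeError, ValueError)` does not match IndexError; skipped.
3. `except (IndexError, Exception)` matches (IndexError is in the tuple) → result = 63.
Result: 63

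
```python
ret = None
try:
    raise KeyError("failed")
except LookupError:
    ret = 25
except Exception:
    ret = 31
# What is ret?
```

Step-by-step execution trace:
1. `raise KeyError(...)` raises KeyError.
2. `except LookupError` matches (KeyError is a subclass of LookupError) → ret = 25.
3. `except Exception` is not reached.
Result: 25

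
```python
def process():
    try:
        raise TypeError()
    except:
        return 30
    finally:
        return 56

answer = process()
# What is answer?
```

Step-by-step execution trace:
1. `process()` enters try: `raise TypeError()` raises TypeError.
2. bare `except` matches → `return 30` sets pending return value 30.
3. Before returning, `finally: return 56` runs and overrides the pending return.
4. process() returns 56 → answer = 56.
Result: 56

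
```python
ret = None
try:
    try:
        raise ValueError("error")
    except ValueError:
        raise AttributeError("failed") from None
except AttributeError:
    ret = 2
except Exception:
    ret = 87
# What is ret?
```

Step-by-step execution trace:
1. Inner try raises ValueError; inner `except ValueError` catches it.
2. `raise AttributeError(...) from None` raises AttributeError (from None suppresses __context__, but the active exception is still AttributeError).
3. Outer `except AttributeError` matches → ret = 2.
4. `except Exception` is not reached.
Result: 2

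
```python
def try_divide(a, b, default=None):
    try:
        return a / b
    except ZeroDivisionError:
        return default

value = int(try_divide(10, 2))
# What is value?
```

Step-by-step execution trace:
1. `try_divide(10, 2)` enters try: `return 10 / 2` → returns 5.0. No exception raised.
2. `except ZeroDivisionError` is skipped.
3. `int(5.0)` → 5 → value = 5.
Result: 5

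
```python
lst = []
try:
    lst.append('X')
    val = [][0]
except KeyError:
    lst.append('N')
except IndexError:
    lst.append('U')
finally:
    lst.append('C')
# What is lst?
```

Step-by-step execution trace:
1. try: `lst.append('X')` → lst = ['X'].
2. `val = [][0]` raises IndexError.
3. `except KeyError` does not match IndexError; skipped.
4. `except IndexError` matches → `lst.append('U')` → lst = ['X', 'U'].
5. finally always runs: `lst.append('C')` → lst = ['X', 'U', 'C'].
Result: ['X', 'U', 'C']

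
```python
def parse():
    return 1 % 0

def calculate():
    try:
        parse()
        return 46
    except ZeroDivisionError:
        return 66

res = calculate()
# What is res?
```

Step-by-step execution trace:
1. `calculate()` calls `parse()`.
2. `parse()` evaluates `1 % 0`, which raises ZeroDivisionError; it propagates to the caller.
3. `return 46` is not reached.
4. `except ZeroDivisionError` in calculate matches → returns 66.
5. res = 66.
Result: 66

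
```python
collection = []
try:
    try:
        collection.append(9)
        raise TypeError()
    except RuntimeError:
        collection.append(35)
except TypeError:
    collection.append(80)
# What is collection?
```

Step-by-step execution trace:
1. Inner try: `collection.append(9)` → collection = [9].
2. `raise TypeError()` raises TypeError.
3. Inner `except RuntimeError` does not match TypeError; exception propagates to outer try.
4. Outer `except TypeError` matches → `collection.append(80)` → collection = [9, 80].
Result: [9, 80]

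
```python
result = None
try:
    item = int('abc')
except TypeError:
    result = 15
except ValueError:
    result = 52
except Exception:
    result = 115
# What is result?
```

Step-by-step execution trace:
1. `item = int('abc')` raises ValueError.
2. `except TypeError` does not match ValueError; skipped.
3. `except ValueError` matches → result = 52.
4. Remaining except clauses are skipped.
Result: 52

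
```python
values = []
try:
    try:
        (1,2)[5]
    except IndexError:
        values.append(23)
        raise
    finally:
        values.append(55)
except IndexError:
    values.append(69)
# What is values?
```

Step-by-step execution trace:
1. Inner try: `(1,2)[5]` raises IndexError.
2. Inner `except IndexError` matches → `values.append(23)` → values = [23].
3. bare `raise` re-raises IndexError.
4. Inner `finally` runs during unwinding: `values.append(55)` → values = [23, 55].
5. Outer `except IndexError` matches → `values.append(69)` → values = [23, 55, 69].
Result: [23, 55, 69]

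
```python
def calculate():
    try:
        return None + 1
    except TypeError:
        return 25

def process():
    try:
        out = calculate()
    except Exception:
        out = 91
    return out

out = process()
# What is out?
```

Step-by-step execution trace:
1. `process()` calls `calculate()`.
2. In calculate: `None + 1` raises TypeError; `except TypeError` catches it → returns 25.
3. In process: `out = calculate()` → out = 25. No exception reaches process.
4. `except Exception` is skipped; process returns 25.
5. out = 25.
Result: 25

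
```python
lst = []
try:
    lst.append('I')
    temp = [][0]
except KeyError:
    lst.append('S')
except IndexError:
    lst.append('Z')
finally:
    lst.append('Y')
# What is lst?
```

Step-by-step execution trace:
1. try: `lst.append('I')` → lst = ['I'].
2. `temp = [][0]` raises IndexError.
3. `except KeyError` does not match IndexError; skipped.
4. `except IndexError` matches → `lst.append('Z')` → lst = ['I', 'Z'].
5. finally always runs: `lst.append('Y')` → lst = ['I', 'Z', 'Y'].
Result: ['I', 'Z', 'Y']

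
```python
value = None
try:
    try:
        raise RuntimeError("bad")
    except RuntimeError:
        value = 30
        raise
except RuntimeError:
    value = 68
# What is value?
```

Step-by-step execution trace:
1. Inner try: `raise RuntimeError("bad")` raises RuntimeError.
2. Inner `except RuntimeError` matches → value = 30.
3. bare `raise` re-raises the same RuntimeError.
4. Outer `except RuntimeError` matches → value = 68.
Result: 68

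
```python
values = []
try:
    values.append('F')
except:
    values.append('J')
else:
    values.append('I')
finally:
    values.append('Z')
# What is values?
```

Step-by-step execution trace:
1. try: `values.append('F')` → values = ['F']. No exception raised.
2. `except` is skipped.
3. `else` runs: `values.append('I')` → values = ['F', 'I'].
4. `finally` always runs: `values.append('Z')` → values = ['F', 'I', 'Z'].
Result: ['F', 'I', 'Z']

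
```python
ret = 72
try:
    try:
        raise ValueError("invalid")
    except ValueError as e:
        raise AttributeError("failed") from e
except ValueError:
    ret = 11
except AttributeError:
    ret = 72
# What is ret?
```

Step-by-step execution trace:
1. Inner try raises ValueError; inner `except ValueError as e` catches it.
2. `raise AttributeError(...) from e` raises AttributeError (ValueError is attached as __cause__, but only AttributeError is active).
3. Outer `except ValueError` does not match AttributeError; skipped.
4. Outer `except AttributeError` matches → ret = 72.
Result: 72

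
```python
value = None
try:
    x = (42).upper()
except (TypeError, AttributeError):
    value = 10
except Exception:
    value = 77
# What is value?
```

Step-by-step execution trace:
1. `x = (42).upper()` raises AttributeError.
2. `except (TypeError, AttributeError)` matches (AttributeError is in the tuple) → value = 10.
3. `except Exception` is not reached.
Result: 10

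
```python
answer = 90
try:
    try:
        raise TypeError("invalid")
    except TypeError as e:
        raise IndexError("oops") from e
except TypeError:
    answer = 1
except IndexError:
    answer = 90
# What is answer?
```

Step-by-step execution trace:
1. Inner try raises TypeError; inner `except TypeError as e` catches it.
2. `raise IndexError(...) from e` raises IndexError (TypeError is attached as __cause__, but only IndexError is active).
3. Outer `except TypeError` does not match IndexError; skipped.
4. Outer `except IndexError` matches → answer = 90.
Result: 90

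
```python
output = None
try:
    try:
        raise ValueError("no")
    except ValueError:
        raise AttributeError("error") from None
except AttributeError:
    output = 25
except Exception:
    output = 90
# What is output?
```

Step-by-step execution trace:
1. Inner try raises ValueError; inner `except ValueError` catches it.
2. `raise AttributeError(...) from None` raises AttributeError (from None suppresses __context__, but the active exception is still AttributeError).
3. Outer `except AttributeError` matches → output = 25.
4. `except Exception` is not reached.
Result: 25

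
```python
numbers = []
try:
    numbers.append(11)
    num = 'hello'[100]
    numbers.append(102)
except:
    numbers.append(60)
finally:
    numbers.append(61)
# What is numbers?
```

Step-by-step execution trace:
1. try: `numbers.append(11)` → numbers = [11].
2. `num = 'hello'[100]` raises IndexError; `numbers.append(102)` is not reached.
3. bare `except` matches → `numbers.append(60)` → numbers = [11, 60].
4. finally always runs: `numbers.append(61)` → numbers = [11, 60, 61].
Result: [11, 60, 61]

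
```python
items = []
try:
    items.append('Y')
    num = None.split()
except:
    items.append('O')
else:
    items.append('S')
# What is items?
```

Step-by-step execution trace:
1. try: `items.append('Y')` → items = ['Y'].
2. `num = None.split()` raises AttributeError.
3. bare `except` matches → `items.append('O')` → items = ['Y', 'O'].
4. `else` is skipped (an exception was raised).
Result: ['Y', 'O']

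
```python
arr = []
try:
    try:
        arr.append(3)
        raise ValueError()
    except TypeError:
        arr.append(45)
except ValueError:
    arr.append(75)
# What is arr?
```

Step-by-step execution trace:
1. Inner try: `arr.append(3)` → arr = [3].
2. `raise ValueError()` raises ValueError.
3. Inner `except TypeError` does not match ValueError; exception propagates to outer try.
4. Outer `except ValueError` matches → `arr.append(75)` → arr = [3, 75].
Result: [3, 75]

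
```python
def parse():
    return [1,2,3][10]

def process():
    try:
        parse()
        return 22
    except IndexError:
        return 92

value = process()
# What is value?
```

Step-by-step execution trace:
1. `process()` calls `parse()`.
2. `parse()` evaluates `[1,2,3][10]`, which raises IndexError; it propagates to the caller.
3. `return 22` is not reached.
4. `except IndexError` in process matches → returns 92.
5. value = 92.
Result: 92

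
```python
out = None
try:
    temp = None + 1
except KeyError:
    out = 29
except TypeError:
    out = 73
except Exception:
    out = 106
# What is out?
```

Step-by-step execution trace:
1. `temp = None + 1` raises TypeError.
2. `except KeyError` does not match TypeError; skipped.
3. `except TypeError` matches → out = 73.
4. Remaining except clauses are skipped.
Result: 73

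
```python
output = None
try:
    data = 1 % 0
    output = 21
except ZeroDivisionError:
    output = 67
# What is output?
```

Step-by-step execution trace:
1. `data = 1 % 0` raises ZeroDivisionError.
2. `output = 21` is not reached.
3. `except ZeroDivisionError` matches → output = 67.
Result: 67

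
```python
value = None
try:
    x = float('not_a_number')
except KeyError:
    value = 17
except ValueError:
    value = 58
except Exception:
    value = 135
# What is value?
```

Step-by-step execution trace:
1. `x = float('not_a_number')` raises ValueError.
2. `except KeyError` does not match ValueError; skipped.
3. `except ValueError` matches → value = 58.
4. Remaining except clauses are skipped.
Result: 58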